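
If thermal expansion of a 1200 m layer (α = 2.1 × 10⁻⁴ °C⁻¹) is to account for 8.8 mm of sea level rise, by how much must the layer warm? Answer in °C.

ΔT ≈ 0.0349 °C

ΔT = Δh/(αH) = 0.0088 / (2.1×10⁻⁴ × 1200) ≈ 0.03492 °C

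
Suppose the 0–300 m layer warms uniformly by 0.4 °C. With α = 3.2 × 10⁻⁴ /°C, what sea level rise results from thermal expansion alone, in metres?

Δh = αΔT·H = 3.2×10⁻⁴ × 0.4 × 300 = 0.03840 m

Δh = 0.0384 m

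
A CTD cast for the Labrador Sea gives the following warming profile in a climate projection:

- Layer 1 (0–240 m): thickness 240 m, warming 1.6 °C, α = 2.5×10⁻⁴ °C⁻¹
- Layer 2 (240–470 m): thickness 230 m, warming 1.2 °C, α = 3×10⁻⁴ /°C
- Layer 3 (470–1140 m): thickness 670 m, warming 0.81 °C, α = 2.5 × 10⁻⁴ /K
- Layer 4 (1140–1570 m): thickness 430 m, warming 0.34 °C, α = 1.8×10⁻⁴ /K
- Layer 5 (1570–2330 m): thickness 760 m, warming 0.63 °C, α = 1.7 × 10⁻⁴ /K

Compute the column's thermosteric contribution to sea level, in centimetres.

42.2 cm

0–240 m: 1.6 × 240 × 2.5×10⁻⁴ = 0.09600 m
Layer 2: 1.2 × 3×10⁻⁴ × 230 = 0.08280 m
470–1140 m: 670 × 0.81 × 2.5×10⁻⁴ = 0.135675 m
1.8×10⁻⁴ × 430 × 0.34 = 0.026316 m
1.7×10⁻⁴ × 0.63 × 760 = 0.081396 m
Δh = 0.09600 + 0.08280 + 0.135675 + 0.026316 + 0.081396 = 0.422187 m ≈ 42.2 cm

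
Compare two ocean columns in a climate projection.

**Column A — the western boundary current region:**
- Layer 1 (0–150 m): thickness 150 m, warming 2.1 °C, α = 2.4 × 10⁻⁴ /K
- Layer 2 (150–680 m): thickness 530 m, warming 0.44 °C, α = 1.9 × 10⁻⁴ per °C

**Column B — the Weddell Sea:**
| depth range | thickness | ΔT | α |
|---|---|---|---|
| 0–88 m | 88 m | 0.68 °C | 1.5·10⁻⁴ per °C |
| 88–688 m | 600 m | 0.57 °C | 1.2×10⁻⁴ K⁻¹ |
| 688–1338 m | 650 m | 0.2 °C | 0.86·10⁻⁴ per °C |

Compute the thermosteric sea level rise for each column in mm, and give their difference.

Δh_A ≈ 120 mm, Δh_B ≈ 61 mm; difference ≈ 59 mm

A 150 × 2.1 × 2.4×10⁻⁴ = 0.07560 m
A 530 × 1.9×10⁻⁴ × 0.44 = 0.044308 m
A total: 0.119908 m
B Layer 1: 1.5×10⁻⁴ × 0.68 × 88 = 0.008976 m
B 88–688 m: 0.57 × 600 × 1.2×10⁻⁴ = 0.04104 m
B 688–1338 m: 650 × 0.2 × 0.86×10⁻⁴ = 0.01118 m
B total: 0.061196 m
Difference: 0.119908 − 0.061196 = 0.058712 m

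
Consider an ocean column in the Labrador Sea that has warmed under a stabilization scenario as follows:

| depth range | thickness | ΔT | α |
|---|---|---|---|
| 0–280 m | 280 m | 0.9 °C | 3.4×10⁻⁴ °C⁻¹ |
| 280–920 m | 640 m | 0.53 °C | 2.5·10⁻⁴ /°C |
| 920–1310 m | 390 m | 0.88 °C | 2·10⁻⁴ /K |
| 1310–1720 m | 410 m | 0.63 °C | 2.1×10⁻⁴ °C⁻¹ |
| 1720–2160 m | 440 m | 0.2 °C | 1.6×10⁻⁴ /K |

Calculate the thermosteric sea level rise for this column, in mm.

0–280 m: 280 × 3.4×10⁻⁴ × 0.9 = 0.08568 m
Layer 2: 0.53 × 2.5×10⁻⁴ × 640 = 0.08480 m
920–1310 m: 2×10⁻⁴ × 0.88 × 390 = 0.06864 m
Layer 4: 2.1×10⁻⁴ × 0.63 × 410 = 0.054243 m
1.6×10⁻⁴ × 0.2 × 440 = 0.01408 m
Δh = 0.08568 + 0.08480 + 0.06864 + 0.054243 + 0.01408 = 0.307443 m

Δh ≈ 307 mm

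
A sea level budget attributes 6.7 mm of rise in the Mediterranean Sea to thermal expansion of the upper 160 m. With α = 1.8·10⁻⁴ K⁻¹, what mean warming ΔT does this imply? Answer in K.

0.233 K

ΔT = Δh/(αH) = 0.0067 / (1.8×10⁻⁴ × 160) ≈ 0.2326 K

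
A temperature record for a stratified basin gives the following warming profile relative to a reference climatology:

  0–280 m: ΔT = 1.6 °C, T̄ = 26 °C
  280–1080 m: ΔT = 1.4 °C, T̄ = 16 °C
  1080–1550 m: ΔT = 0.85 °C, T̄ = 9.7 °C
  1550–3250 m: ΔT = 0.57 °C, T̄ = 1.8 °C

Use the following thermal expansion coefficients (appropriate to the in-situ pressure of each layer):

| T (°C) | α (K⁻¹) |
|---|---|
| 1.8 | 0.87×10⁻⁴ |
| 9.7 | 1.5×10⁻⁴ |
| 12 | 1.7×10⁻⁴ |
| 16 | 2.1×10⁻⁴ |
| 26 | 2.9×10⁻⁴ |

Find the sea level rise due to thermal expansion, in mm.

Δh ≈ 510 mm

Layer 1 at 26 °C → α = 2.9×10⁻⁴ K⁻¹
Layer 2 at 16 °C → α = 2.1×10⁻⁴ K⁻¹
Layer 3 at 9.7 °C → α = 1.5×10⁻⁴ K⁻¹
Layer 4 at 1.8 °C → α = 0.87×10⁻⁴ K⁻¹
280 × 1.6 × 2.9×10⁻⁴ = 0.12992 m
280–1080 m: 2.1×10⁻⁴ × 1.4 × 800 = 0.23520 m
Layer 3: 1.5×10⁻⁴ × 0.85 × 470 = 0.059925 m
1550–3250 m: 0.87×10⁻⁴ × 0.57 × 1700 = 0.084303 m
Δh = 0.12992 + 0.23520 + 0.059925 + 0.084303 = 0.509348 m ≈ 510 mm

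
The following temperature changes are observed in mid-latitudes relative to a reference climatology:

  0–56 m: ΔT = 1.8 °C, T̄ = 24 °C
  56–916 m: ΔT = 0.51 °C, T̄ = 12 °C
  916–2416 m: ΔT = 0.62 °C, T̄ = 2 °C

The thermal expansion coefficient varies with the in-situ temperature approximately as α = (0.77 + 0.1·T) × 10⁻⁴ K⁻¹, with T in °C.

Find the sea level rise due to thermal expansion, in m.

Δh = 0.21 m

Layer 1: α = (0.77 + 0.1×24)×10⁻⁴ = 3.17×10⁻⁴ K⁻¹
Layer 2: α = (0.77 + 0.1×12)×10⁻⁴ = 1.97×10⁻⁴ K⁻¹
Layer 3: α = (0.77 + 0.1×2)×10⁻⁴ = 0.97×10⁻⁴ K⁻¹
Layer 1: 56 × 1.8 × 3.17×10⁻⁴ = 0.0319536 m
860 × 1.97×10⁻⁴ × 0.51 = 0.0864042 m
0.62 × 1500 × 0.97×10⁻⁴ = 0.09021 m
Δh = 0.0319536 + 0.0864042 + 0.09021 = 0.2085678 m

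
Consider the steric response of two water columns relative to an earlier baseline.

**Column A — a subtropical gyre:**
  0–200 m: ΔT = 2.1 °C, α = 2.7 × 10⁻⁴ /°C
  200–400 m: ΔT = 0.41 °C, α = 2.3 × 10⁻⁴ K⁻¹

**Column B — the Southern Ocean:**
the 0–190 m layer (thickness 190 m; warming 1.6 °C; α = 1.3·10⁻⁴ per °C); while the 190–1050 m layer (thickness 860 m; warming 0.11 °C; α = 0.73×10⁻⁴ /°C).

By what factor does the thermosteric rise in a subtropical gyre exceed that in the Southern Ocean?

a factor of 2.8

A 0–200 m: 200 × 2.7×10⁻⁴ × 2.1 = 0.11340 m
A 0.41 × 2.3×10⁻⁴ × 200 = 0.01886 m
A total: 0.13226 m
B 190 × 1.3×10⁻⁴ × 1.6 = 0.03952 m
B 190–1050 m: 860 × 0.11 × 0.73×10⁻⁴ = 0.0069058 m
B total: 0.0464258 m
Ratio: 0.13226 / 0.0464258 ≈ 2.849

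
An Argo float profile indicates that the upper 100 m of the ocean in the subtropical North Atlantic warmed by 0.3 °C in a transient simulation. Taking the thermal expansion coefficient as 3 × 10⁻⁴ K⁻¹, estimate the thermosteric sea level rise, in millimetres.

9.0 mm

Δh = αΔT·H = 3×10⁻⁴ × 0.3 × 100 = 0.00900 m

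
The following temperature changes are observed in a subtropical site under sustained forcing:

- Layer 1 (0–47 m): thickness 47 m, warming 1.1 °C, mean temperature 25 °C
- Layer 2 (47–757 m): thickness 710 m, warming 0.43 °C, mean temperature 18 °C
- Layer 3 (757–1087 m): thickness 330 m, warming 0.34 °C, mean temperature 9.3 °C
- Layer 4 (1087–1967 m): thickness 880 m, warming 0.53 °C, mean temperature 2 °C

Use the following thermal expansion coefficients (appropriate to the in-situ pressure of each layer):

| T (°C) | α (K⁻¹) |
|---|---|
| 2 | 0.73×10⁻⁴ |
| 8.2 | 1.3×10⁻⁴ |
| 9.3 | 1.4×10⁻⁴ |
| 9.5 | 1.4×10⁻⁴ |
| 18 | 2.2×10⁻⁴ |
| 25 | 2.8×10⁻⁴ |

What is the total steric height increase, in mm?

Layer 1 at 25 °C → α = 2.8×10⁻⁴ K⁻¹
Layer 2 at 18 °C → α = 2.2×10⁻⁴ K⁻¹
Layer 3 at 9.3 °C → α = 1.4×10⁻⁴ K⁻¹
Layer 4 at 2 °C → α = 0.73×10⁻⁴ K⁻¹
Layer 1: 1.1 × 2.8×10⁻⁴ × 47 = 0.014476 m
Layer 2: 710 × 2.2×10⁻⁴ × 0.43 = 0.067166 m
757–1087 m: 0.34 × 1.4×10⁻⁴ × 330 = 0.015708 m
1087–1967 m: 0.53 × 0.73×10⁻⁴ × 880 = 0.0340472 m
Δh = 0.014476 + 0.067166 + 0.015708 + 0.0340472 = 0.1313972 m

Δh = 131 mm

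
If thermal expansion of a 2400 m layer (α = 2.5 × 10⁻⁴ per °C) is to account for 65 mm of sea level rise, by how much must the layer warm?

ΔT ≈ 0.11 K

ΔT = Δh/(αH) = 0.065 / (2.5×10⁻⁴ × 2400) ≈ 0.1083 K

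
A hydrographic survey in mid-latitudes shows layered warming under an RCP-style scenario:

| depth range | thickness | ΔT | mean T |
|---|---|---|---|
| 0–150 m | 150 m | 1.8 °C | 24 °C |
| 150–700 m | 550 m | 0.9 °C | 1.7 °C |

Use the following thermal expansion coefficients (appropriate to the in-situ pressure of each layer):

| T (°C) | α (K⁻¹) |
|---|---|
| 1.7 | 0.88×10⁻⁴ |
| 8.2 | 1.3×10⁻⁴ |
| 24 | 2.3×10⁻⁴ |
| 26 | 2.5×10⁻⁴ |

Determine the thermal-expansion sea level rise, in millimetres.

Layer 1 at 24 °C → α = 2.3×10⁻⁴ K⁻¹
Layer 2 at 1.7 °C → α = 0.88×10⁻⁴ K⁻¹
2.3×10⁻⁴ × 150 × 1.8 = 0.06210 m
550 × 0.9 × 0.88×10⁻⁴ = 0.04356 m
Δh = 0.06210 + 0.04356 = 0.10566 m ≈ 106 mm

106 mm of thermosteric rise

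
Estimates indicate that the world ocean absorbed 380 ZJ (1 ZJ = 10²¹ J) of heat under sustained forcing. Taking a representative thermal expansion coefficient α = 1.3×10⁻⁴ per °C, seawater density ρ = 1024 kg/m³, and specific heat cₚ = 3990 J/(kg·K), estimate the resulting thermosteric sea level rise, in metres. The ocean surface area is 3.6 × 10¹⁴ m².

0.034 m of thermosteric rise

Per unit area: Q = 380×10²¹ / (3.6×10¹⁴) ≈ 1.056×10⁹ J/m²
Δh = αQ/(ρcₚ) = 1.3×10⁻⁴ × 1.056×10⁹ / (1024 × 3990) ≈ 0.03360 m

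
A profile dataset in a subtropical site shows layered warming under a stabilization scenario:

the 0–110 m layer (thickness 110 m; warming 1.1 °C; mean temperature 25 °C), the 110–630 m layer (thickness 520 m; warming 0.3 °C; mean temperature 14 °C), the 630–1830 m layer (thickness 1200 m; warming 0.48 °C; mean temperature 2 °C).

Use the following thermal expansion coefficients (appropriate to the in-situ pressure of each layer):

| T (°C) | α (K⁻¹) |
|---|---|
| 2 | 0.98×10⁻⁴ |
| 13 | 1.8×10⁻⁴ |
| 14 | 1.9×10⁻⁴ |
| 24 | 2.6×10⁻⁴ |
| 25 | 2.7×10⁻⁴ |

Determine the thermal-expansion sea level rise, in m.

Layer 1 at 25 °C → α = 2.7×10⁻⁴ K⁻¹
Layer 2 at 14 °C → α = 1.9×10⁻⁴ K⁻¹
Layer 3 at 2 °C → α = 0.98×10⁻⁴ K⁻¹
0–110 m: 2.7×10⁻⁴ × 1.1 × 110 = 0.03267 m
Layer 2: 520 × 1.9×10⁻⁴ × 0.3 = 0.02964 m
630–1830 m: 0.98×10⁻⁴ × 0.48 × 1200 = 0.056448 m
Δh = 0.03267 + 0.02964 + 0.056448 = 0.118758 m

about 0.119 m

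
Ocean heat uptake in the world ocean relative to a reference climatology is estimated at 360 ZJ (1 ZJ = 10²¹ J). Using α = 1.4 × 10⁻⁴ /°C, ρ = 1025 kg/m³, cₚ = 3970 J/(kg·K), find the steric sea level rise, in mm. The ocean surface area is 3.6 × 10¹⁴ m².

Per unit area: Q = 360×10²¹ / (3.6×10¹⁴) = 1×10⁹ J/m²
Δh = αQ/(ρcₚ) = 1.4×10⁻⁴ × 1×10⁹ / (1025 × 3970) ≈ 0.034404 m

Δh = 34 mm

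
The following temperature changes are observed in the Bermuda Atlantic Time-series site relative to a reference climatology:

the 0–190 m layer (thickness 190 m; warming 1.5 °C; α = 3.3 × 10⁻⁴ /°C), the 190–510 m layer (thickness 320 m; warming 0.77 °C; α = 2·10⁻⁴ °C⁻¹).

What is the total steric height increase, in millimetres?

0–190 m: 3.3×10⁻⁴ × 1.5 × 190 = 0.09405 m
190–510 m: 2×10⁻⁴ × 320 × 0.77 = 0.04928 m
Δh = 0.09405 + 0.04928 = 0.14333 m

Δh ≈ 140 mm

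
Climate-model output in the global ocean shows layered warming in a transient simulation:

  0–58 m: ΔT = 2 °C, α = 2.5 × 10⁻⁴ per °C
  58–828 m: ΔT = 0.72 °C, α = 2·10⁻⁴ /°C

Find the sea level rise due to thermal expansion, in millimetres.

2 × 58 × 2.5×10⁻⁴ = 0.02900 m
58–828 m: 0.72 × 2×10⁻⁴ × 770 = 0.11088 m
Δh = 0.02900 + 0.11088 = 0.13988 m ≈ 140 mm

140 mm of thermosteric rise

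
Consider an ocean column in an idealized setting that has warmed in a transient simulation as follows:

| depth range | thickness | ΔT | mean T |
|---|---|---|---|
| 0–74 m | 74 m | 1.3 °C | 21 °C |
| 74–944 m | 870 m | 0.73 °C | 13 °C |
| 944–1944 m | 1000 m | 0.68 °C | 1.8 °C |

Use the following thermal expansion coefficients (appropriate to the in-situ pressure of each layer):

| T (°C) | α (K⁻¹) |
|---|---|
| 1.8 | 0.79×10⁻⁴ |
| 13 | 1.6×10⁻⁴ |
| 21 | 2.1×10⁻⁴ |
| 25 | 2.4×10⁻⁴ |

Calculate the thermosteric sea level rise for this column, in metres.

Layer 1 at 21 °C → α = 2.1×10⁻⁴ K⁻¹
Layer 2 at 13 °C → α = 1.6×10⁻⁴ K⁻¹
Layer 3 at 1.8 °C → α = 0.79×10⁻⁴ K⁻¹
Layer 1: 2.1×10⁻⁴ × 74 × 1.3 = 0.020202 m
870 × 0.73 × 1.6×10⁻⁴ = 0.101616 m
944–1944 m: 0.79×10⁻⁴ × 1000 × 0.68 = 0.05372 m
Δh = 0.020202 + 0.101616 + 0.05372 = 0.175538 m ≈ 0.176 m

Δh = 0.176 m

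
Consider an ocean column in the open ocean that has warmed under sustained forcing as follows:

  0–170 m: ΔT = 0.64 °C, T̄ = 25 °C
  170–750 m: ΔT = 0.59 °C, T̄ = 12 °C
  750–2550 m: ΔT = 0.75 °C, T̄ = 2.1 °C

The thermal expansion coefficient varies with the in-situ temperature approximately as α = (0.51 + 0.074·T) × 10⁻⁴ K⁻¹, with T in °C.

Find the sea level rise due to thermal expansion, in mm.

Layer 1: α = (0.51 + 0.074×25)×10⁻⁴ = 2.36×10⁻⁴ K⁻¹
Layer 2: α = (0.51 + 0.074×12)×10⁻⁴ = 1.398×10⁻⁴ K⁻¹
Layer 3: α = (0.51 + 0.074×2.1)×10⁻⁴ = 0.6654×10⁻⁴ K⁻¹
0.64 × 2.36×10⁻⁴ × 170 = 0.0256768 m
Layer 2: 1.398×10⁻⁴ × 580 × 0.59 = 0.04783956 m
750–2550 m: 0.75 × 1800 × 0.6654×10⁻⁴ = 0.089829 m
Δh = 0.0256768 + 0.04783956 + 0.089829 = 0.16334536 m

about 163 mm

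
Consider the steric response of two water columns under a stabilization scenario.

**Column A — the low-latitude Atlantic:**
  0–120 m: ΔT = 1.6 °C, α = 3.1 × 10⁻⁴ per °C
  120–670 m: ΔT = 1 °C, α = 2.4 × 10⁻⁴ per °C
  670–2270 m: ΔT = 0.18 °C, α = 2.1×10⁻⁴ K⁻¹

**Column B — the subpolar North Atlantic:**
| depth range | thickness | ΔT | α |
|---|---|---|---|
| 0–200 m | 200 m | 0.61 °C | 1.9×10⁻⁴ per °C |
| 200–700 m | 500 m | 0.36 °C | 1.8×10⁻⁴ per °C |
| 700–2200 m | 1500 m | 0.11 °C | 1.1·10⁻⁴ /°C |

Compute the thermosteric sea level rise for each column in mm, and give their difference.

A 3.1×10⁻⁴ × 1.6 × 120 = 0.05952 m
A 1 × 550 × 2.4×10⁻⁴ = 0.13200 m
A Layer 3: 0.18 × 2.1×10⁻⁴ × 1600 = 0.06048 m
A total: 0.25200 m
B Layer 1: 0.61 × 200 × 1.9×10⁻⁴ = 0.02318 m
B Layer 2: 1.8×10⁻⁴ × 0.36 × 500 = 0.03240 m
B 700–2200 m: 1.1×10⁻⁴ × 1500 × 0.11 = 0.01815 m
B total: 0.07373 m
Difference: 0.25200 − 0.07373 = 0.17827 m

A: 250 mm; B: 74 mm; difference 180 mm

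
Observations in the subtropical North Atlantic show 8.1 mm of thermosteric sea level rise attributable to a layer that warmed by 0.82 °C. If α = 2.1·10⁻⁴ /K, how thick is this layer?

H = Δh/(αΔT) = 0.0081 / (2.1×10⁻⁴ × 0.82) ≈ 47.04 m

47.0 m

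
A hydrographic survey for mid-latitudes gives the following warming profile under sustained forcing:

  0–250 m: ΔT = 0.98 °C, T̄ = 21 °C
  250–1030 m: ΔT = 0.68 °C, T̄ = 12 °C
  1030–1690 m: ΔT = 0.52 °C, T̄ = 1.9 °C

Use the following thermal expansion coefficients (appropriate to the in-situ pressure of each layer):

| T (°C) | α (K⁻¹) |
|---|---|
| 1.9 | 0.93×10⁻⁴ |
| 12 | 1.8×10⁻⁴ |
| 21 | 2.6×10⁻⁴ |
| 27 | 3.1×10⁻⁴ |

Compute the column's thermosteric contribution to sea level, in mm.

Layer 1 at 21 °C → α = 2.6×10⁻⁴ K⁻¹
Layer 2 at 12 °C → α = 1.8×10⁻⁴ K⁻¹
Layer 3 at 1.9 °C → α = 0.93×10⁻⁴ K⁻¹
2.6×10⁻⁴ × 250 × 0.98 = 0.06370 m
Layer 2: 0.68 × 1.8×10⁻⁴ × 780 = 0.095472 m
Layer 3: 0.52 × 660 × 0.93×10⁻⁴ = 0.0319176 m
Δh = 0.06370 + 0.095472 + 0.0319176 = 0.1910896 m ≈ 190 mm

190 mm of thermosteric rise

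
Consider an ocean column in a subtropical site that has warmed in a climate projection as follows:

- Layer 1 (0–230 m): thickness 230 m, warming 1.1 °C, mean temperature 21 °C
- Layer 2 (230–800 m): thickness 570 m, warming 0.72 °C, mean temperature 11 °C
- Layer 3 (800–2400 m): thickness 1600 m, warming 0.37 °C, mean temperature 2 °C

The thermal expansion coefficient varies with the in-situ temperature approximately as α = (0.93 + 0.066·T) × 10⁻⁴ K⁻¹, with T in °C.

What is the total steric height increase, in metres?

Δh ≈ 0.189 m

Layer 1: α = (0.93 + 0.066×21)×10⁻⁴ = 2.316×10⁻⁴ K⁻¹
Layer 2: α = (0.93 + 0.066×11)×10⁻⁴ = 1.656×10⁻⁴ K⁻¹
Layer 3: α = (0.93 + 0.066×2)×10⁻⁴ = 1.062×10⁻⁴ K⁻¹
Layer 1: 2.316×10⁻⁴ × 230 × 1.1 = 0.0585948 m
Layer 2: 1.656×10⁻⁴ × 570 × 0.72 = 0.06796224 m
Layer 3: 1.062×10⁻⁴ × 1600 × 0.37 = 0.0628704 m
Δh = 0.0585948 + 0.06796224 + 0.0628704 = 0.18942744 m ≈ 0.189 m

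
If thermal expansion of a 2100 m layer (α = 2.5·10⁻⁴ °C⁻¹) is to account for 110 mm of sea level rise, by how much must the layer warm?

0.210 °C

ΔT = Δh/(αH) = 0.11 / (2.5×10⁻⁴ × 2100) ≈ 0.2095 °C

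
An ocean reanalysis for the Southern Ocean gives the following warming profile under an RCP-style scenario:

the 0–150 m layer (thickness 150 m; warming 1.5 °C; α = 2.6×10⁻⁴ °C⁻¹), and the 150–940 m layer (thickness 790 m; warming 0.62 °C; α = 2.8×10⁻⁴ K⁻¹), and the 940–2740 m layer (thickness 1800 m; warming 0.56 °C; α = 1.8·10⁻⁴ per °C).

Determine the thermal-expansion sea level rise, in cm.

Δh ≈ 37.7 cm

0–150 m: 2.6×10⁻⁴ × 150 × 1.5 = 0.05850 m
150–940 m: 2.8×10⁻⁴ × 790 × 0.62 = 0.137144 m
940–2740 m: 0.56 × 1800 × 1.8×10⁻⁴ = 0.18144 m
Δh = 0.05850 + 0.137144 + 0.18144 = 0.377084 m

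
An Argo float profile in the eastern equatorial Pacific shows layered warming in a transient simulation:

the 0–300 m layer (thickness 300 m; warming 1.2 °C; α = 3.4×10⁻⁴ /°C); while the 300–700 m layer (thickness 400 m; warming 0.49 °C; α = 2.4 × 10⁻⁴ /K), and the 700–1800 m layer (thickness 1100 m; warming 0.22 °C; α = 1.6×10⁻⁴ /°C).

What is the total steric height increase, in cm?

1.2 × 3.4×10⁻⁴ × 300 = 0.12240 m
0.49 × 2.4×10⁻⁴ × 400 = 0.04704 m
0.22 × 1100 × 1.6×10⁻⁴ = 0.03872 m
Δh = 0.12240 + 0.04704 + 0.03872 = 0.20816 m

Δh = 20.8 cm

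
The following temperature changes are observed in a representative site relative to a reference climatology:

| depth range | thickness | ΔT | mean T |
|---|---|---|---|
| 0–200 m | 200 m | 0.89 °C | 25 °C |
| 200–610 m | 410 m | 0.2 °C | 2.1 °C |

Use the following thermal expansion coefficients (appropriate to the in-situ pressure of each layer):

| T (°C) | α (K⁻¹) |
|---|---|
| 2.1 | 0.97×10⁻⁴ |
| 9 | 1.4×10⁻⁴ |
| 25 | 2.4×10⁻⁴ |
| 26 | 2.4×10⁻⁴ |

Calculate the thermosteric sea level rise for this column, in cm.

Δh = 5.07 cm

Layer 1 at 25 °C → α = 2.4×10⁻⁴ K⁻¹
Layer 2 at 2.1 °C → α = 0.97×10⁻⁴ K⁻¹
0–200 m: 0.89 × 2.4×10⁻⁴ × 200 = 0.04272 m
0.2 × 410 × 0.97×10⁻⁴ = 0.007954 m
Δh = 0.04272 + 0.007954 = 0.050674 m ≈ 5.07 cm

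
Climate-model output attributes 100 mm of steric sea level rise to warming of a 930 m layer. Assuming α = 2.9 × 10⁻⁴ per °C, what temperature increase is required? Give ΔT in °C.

ΔT = Δh/(αH) = 0.1 / (2.9×10⁻⁴ × 930) ≈ 0.3708 °C

about 0.371 °C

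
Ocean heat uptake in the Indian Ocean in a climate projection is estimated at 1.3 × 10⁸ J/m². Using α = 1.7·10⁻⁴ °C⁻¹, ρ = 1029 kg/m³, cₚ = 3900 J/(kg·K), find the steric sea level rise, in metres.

about 0.0055 m

Δh = αQ/(ρcₚ) = 1.7×10⁻⁴ × 1.3×10⁸ / (1029 × 3900) ≈ 0.005507 m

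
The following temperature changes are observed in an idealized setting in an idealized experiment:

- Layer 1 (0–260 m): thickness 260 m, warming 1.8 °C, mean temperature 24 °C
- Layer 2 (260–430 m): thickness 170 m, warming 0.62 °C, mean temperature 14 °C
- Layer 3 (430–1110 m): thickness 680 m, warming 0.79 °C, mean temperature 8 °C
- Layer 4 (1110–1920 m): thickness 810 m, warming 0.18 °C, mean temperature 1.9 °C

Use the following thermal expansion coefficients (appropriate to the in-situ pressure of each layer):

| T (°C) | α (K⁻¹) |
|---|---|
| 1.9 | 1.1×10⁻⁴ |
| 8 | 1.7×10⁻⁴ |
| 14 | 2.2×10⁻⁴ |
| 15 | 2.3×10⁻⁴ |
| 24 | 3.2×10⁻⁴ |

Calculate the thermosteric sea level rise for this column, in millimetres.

280 mm

Layer 1 at 24 °C → α = 3.2×10⁻⁴ K⁻¹
Layer 2 at 14 °C → α = 2.2×10⁻⁴ K⁻¹
Layer 3 at 8 °C → α = 1.7×10⁻⁴ K⁻¹
Layer 4 at 1.9 °C → α = 1.1×10⁻⁴ K⁻¹
Layer 1: 1.8 × 3.2×10⁻⁴ × 260 = 0.14976 m
Layer 2: 2.2×10⁻⁴ × 170 × 0.62 = 0.023188 m
680 × 0.79 × 1.7×10⁻⁴ = 0.091324 m
1110–1920 m: 810 × 0.18 × 1.1×10⁻⁴ = 0.016038 m
Δh = 0.14976 + 0.023188 + 0.091324 + 0.016038 = 0.28031 m ≈ 280 mm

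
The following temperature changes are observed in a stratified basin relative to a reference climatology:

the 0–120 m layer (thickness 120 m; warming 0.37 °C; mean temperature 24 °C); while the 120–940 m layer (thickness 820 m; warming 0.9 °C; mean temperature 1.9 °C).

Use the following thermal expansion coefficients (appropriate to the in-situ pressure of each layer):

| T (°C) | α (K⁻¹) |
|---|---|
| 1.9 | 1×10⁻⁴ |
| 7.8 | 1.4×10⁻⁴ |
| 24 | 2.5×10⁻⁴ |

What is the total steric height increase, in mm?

about 84.9 mm

Layer 1 at 24 °C → α = 2.5×10⁻⁴ K⁻¹
Layer 2 at 1.9 °C → α = 1×10⁻⁴ K⁻¹
0–120 m: 2.5×10⁻⁴ × 120 × 0.37 = 0.01110 m
Layer 2: 820 × 1×10⁻⁴ × 0.9 = 0.07380 m
Δh = 0.01110 + 0.07380 = 0.08490 m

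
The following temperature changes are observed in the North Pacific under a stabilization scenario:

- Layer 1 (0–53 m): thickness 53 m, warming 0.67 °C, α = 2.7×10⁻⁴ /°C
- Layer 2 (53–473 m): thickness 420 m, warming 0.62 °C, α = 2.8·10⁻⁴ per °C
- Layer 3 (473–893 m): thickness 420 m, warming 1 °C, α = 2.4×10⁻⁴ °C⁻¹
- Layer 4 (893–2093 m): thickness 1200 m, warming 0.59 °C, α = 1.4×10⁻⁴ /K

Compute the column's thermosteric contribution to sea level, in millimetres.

Δh ≈ 280 mm

0.67 × 2.7×10⁻⁴ × 53 = 0.0095877 m
0.62 × 420 × 2.8×10⁻⁴ = 0.072912 m
473–893 m: 2.4×10⁻⁴ × 1 × 420 = 0.10080 m
Layer 4: 1.4×10⁻⁴ × 1200 × 0.59 = 0.09912 m
Δh = 0.0095877 + 0.072912 + 0.10080 + 0.09912 = 0.2824197 m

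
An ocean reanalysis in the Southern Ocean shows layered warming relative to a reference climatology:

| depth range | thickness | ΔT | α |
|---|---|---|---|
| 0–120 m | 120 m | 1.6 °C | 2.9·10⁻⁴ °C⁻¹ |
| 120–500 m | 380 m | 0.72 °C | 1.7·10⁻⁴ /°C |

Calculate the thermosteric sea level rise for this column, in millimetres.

0–120 m: 1.6 × 2.9×10⁻⁴ × 120 = 0.05568 m
Layer 2: 1.7×10⁻⁴ × 380 × 0.72 = 0.046512 m
Δh = 0.05568 + 0.046512 = 0.102192 m ≈ 102 mm

Δh ≈ 102 mm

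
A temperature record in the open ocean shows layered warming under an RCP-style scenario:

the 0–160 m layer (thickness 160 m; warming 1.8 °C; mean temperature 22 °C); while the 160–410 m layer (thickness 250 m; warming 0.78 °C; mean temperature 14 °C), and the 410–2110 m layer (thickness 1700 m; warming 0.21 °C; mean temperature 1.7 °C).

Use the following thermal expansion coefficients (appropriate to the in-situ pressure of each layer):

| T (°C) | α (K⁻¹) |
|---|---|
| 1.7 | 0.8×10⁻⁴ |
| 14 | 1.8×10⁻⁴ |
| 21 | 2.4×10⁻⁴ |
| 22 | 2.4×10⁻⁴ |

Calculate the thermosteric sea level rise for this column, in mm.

Layer 1 at 22 °C → α = 2.4×10⁻⁴ K⁻¹
Layer 2 at 14 °C → α = 1.8×10⁻⁴ K⁻¹
Layer 3 at 1.7 °C → α = 0.8×10⁻⁴ K⁻¹
Layer 1: 2.4×10⁻⁴ × 160 × 1.8 = 0.06912 m
160–410 m: 0.78 × 250 × 1.8×10⁻⁴ = 0.03510 m
410–2110 m: 0.8×10⁻⁴ × 0.21 × 1700 = 0.02856 m
Δh = 0.06912 + 0.03510 + 0.02856 = 0.13278 m

133 mm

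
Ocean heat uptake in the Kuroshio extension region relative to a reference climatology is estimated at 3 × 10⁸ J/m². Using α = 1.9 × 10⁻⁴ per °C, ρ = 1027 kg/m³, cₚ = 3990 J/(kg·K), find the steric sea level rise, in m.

Δh = αQ/(ρcₚ) = 1.9×10⁻⁴ × 3×10⁸ / (1027 × 3990) ≈ 0.01391 m

0.0139 m of thermosteric rise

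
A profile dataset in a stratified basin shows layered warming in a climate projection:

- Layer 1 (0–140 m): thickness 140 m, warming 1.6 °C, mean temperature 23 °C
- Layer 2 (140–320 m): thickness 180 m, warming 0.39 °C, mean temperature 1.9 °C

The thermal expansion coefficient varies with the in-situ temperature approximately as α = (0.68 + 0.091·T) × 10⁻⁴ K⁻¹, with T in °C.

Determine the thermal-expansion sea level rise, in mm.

68.1 mm

Layer 1: α = (0.68 + 0.091×23)×10⁻⁴ = 2.773×10⁻⁴ K⁻¹
Layer 2: α = (0.68 + 0.091×1.9)×10⁻⁴ = 0.8529×10⁻⁴ K⁻¹
0–140 m: 2.773×10⁻⁴ × 1.6 × 140 = 0.0621152 m
Layer 2: 0.8529×10⁻⁴ × 180 × 0.39 = 0.005987358 m
Δh = 0.0621152 + 0.005987358 = 0.068102558 m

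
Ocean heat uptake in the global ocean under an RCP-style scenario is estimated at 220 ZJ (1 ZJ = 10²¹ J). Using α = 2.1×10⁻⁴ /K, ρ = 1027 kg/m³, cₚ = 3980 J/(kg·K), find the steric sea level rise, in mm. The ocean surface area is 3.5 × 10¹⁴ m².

Δh = 32 mm

Per unit area: Q = 220×10²¹ / (3.5×10¹⁴) ≈ 6.286×10⁸ J/m²
Δh = αQ/(ρcₚ) = 2.1×10⁻⁴ × 6.286×10⁸ / (1027 × 3980) ≈ 0.032295 m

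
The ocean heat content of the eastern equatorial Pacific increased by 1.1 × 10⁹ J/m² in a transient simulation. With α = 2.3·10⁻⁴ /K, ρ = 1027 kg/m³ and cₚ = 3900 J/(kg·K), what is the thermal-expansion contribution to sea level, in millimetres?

about 63.2 mm

Δh = αQ/(ρcₚ) = 2.3×10⁻⁴ × 1.1×10⁹ / (1027 × 3900) ≈ 0.063166 m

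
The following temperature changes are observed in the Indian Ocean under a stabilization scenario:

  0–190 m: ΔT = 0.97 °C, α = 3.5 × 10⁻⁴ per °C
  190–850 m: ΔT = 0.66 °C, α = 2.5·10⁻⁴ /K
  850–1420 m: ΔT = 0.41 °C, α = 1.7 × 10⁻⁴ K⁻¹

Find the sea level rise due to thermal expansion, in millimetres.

3.5×10⁻⁴ × 190 × 0.97 = 0.064505 m
Layer 2: 0.66 × 2.5×10⁻⁴ × 660 = 0.10890 m
0.41 × 1.7×10⁻⁴ × 570 = 0.039729 m
Δh = 0.064505 + 0.10890 + 0.039729 = 0.213134 m ≈ 213 mm

Δh = 213 mm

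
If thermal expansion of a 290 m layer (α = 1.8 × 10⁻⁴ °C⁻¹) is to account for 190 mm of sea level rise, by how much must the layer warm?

3.64 K

ΔT = Δh/(αH) = 0.19 / (1.8×10⁻⁴ × 290) ≈ 3.640 K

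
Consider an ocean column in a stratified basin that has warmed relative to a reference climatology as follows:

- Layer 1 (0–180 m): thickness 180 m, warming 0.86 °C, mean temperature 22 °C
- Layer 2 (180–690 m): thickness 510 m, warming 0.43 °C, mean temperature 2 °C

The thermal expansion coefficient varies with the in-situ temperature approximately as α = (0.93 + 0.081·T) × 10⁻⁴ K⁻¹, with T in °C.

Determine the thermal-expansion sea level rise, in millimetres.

66 mm of thermosteric rise

Layer 1: α = (0.93 + 0.081×22)×10⁻⁴ = 2.712×10⁻⁴ K⁻¹
Layer 2: α = (0.93 + 0.081×2)×10⁻⁴ = 1.092×10⁻⁴ K⁻¹
180 × 2.712×10⁻⁴ × 0.86 = 0.04198176 m
Layer 2: 0.43 × 1.092×10⁻⁴ × 510 = 0.02394756 m
Δh = 0.04198176 + 0.02394756 = 0.06592932 m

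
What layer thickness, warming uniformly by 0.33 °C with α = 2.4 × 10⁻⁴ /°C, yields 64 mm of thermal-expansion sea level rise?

H = Δh/(αΔT) = 0.064 / (2.4×10⁻⁴ × 0.33) ≈ 808.1 m

H ≈ 808 m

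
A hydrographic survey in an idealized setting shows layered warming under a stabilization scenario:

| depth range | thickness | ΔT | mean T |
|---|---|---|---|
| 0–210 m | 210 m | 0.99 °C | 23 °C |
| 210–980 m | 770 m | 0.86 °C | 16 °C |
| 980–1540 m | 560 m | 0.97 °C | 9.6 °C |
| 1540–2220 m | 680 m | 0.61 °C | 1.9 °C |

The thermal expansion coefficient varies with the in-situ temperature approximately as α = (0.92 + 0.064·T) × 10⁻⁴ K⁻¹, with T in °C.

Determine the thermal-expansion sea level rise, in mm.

Layer 1: α = (0.92 + 0.064×23)×10⁻⁴ = 2.392×10⁻⁴ K⁻¹
Layer 2: α = (0.92 + 0.064×16)×10⁻⁴ = 1.944×10⁻⁴ K⁻¹
Layer 3: α = (0.92 + 0.064×9.6)×10⁻⁴ = 1.5344×10⁻⁴ K⁻¹
Layer 4: α = (0.92 + 0.064×1.9)×10⁻⁴ = 1.0416×10⁻⁴ K⁻¹
0–210 m: 0.99 × 210 × 2.392×10⁻⁴ = 0.04972968 m
210–980 m: 1.944×10⁻⁴ × 770 × 0.86 = 0.12873168 m
980–1540 m: 560 × 1.5344×10⁻⁴ × 0.97 = 0.083348608 m
Layer 4: 1.0416×10⁻⁴ × 680 × 0.61 = 0.043205568 m
Δh = 0.04972968 + 0.12873168 + 0.083348608 + 0.043205568 = 0.305015536 m

305 mm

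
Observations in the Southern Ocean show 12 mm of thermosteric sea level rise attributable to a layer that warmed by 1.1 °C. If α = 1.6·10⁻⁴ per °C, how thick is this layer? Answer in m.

H = Δh/(αΔT) = 0.012 / (1.6×10⁻⁴ × 1.1) ≈ 68.18 m

H ≈ 68.2 m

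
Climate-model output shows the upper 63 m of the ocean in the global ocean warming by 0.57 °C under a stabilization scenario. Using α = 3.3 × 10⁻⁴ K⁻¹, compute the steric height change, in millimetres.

11.9 mm

Δh = αΔT·H = 3.3×10⁻⁴ × 0.57 × 63 = 0.0118503 m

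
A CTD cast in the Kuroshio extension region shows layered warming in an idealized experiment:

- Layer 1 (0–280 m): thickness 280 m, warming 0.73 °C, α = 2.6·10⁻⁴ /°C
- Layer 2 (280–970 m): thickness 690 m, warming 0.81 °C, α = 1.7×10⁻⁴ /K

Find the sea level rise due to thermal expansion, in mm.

148 mm

Layer 1: 2.6×10⁻⁴ × 280 × 0.73 = 0.053144 m
280–970 m: 1.7×10⁻⁴ × 0.81 × 690 = 0.095013 m
Δh = 0.053144 + 0.095013 = 0.148157 m ≈ 148 mm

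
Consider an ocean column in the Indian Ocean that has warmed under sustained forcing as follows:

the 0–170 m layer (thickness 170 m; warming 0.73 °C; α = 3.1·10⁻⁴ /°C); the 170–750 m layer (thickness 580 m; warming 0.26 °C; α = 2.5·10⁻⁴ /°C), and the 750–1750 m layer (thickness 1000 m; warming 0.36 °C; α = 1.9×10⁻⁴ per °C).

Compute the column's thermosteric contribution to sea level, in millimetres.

170 × 3.1×10⁻⁴ × 0.73 = 0.038471 m
Layer 2: 2.5×10⁻⁴ × 0.26 × 580 = 0.03770 m
Layer 3: 0.36 × 1000 × 1.9×10⁻⁴ = 0.06840 m
Δh = 0.038471 + 0.03770 + 0.06840 = 0.144571 m ≈ 145 mm

about 145 mm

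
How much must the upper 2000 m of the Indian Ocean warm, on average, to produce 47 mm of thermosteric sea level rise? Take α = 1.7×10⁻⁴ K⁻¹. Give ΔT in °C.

ΔT ≈ 0.14 °C

ΔT = Δh/(αH) = 0.047 / (1.7×10⁻⁴ × 2000) ≈ 0.1382 °C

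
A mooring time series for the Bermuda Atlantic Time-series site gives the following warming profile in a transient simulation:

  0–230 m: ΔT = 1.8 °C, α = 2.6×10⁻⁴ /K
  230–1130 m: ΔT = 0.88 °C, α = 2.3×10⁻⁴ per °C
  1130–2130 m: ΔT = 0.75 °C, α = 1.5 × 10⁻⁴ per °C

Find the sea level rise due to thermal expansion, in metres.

about 0.402 m

0–230 m: 230 × 1.8 × 2.6×10⁻⁴ = 0.10764 m
900 × 0.88 × 2.3×10⁻⁴ = 0.18216 m
0.75 × 1000 × 1.5×10⁻⁴ = 0.11250 m
Δh = 0.10764 + 0.18216 + 0.11250 = 0.40230 m ≈ 0.402 m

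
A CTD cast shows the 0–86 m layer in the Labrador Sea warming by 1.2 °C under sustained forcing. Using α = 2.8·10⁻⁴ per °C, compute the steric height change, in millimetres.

Δh = 29 mm

Δh = αΔT·H = 2.8×10⁻⁴ × 1.2 × 86 = 0.028896 m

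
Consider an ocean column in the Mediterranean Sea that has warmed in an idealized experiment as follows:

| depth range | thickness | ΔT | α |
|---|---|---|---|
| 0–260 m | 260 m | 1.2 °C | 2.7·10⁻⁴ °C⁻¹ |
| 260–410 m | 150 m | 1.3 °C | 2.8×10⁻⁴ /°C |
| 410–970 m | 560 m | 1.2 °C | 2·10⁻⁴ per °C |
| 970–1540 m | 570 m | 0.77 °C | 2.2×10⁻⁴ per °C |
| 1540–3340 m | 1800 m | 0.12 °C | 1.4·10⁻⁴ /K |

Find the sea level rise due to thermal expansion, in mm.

Δh = 400 mm

1.2 × 260 × 2.7×10⁻⁴ = 0.08424 m
1.3 × 150 × 2.8×10⁻⁴ = 0.05460 m
1.2 × 2×10⁻⁴ × 560 = 0.13440 m
Layer 4: 2.2×10⁻⁴ × 570 × 0.77 = 0.096558 m
0.12 × 1800 × 1.4×10⁻⁴ = 0.03024 m
Δh = 0.08424 + 0.05460 + 0.13440 + 0.096558 + 0.03024 = 0.400038 m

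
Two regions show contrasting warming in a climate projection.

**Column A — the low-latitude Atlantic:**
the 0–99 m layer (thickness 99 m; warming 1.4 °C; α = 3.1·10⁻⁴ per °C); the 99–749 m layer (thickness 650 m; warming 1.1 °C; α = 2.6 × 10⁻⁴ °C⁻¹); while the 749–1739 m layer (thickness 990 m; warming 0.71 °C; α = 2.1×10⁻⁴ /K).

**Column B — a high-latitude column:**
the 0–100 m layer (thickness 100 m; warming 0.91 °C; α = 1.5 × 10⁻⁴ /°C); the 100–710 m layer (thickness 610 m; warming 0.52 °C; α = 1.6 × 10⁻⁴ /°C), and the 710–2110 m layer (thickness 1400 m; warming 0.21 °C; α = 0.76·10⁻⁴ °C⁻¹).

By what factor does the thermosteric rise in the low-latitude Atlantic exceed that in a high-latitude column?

a factor of 4.34

A 99 × 3.1×10⁻⁴ × 1.4 = 0.042966 m
A 99–749 m: 1.1 × 650 × 2.6×10⁻⁴ = 0.18590 m
A 749–1739 m: 2.1×10⁻⁴ × 990 × 0.71 = 0.147609 m
A total: 0.376475 m
B 0–100 m: 100 × 0.91 × 1.5×10⁻⁴ = 0.01365 m
B Layer 2: 1.6×10⁻⁴ × 610 × 0.52 = 0.050752 m
B 710–2110 m: 0.76×10⁻⁴ × 1400 × 0.21 = 0.022344 m
B total: 0.086746 m
Ratio: 0.376475 / 0.086746 ≈ 4.340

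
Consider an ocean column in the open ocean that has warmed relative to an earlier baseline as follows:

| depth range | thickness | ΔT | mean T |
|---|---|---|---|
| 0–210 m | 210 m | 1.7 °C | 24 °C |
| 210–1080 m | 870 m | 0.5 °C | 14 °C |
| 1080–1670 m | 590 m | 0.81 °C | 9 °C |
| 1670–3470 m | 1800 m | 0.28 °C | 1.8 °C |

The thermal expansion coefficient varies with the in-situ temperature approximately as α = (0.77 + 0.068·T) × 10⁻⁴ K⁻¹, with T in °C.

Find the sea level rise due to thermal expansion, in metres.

Layer 1: α = (0.77 + 0.068×24)×10⁻⁴ = 2.402×10⁻⁴ K⁻¹
Layer 2: α = (0.77 + 0.068×14)×10⁻⁴ = 1.722×10⁻⁴ K⁻¹
Layer 3: α = (0.77 + 0.068×9)×10⁻⁴ = 1.382×10⁻⁴ K⁻¹
Layer 4: α = (0.77 + 0.068×1.8)×10⁻⁴ = 0.8924×10⁻⁴ K⁻¹
Layer 1: 2.402×10⁻⁴ × 210 × 1.7 = 0.0857514 m
1.722×10⁻⁴ × 870 × 0.5 = 0.074907 m
1.382×10⁻⁴ × 0.81 × 590 = 0.06604578 m
1800 × 0.28 × 0.8924×10⁻⁴ = 0.04497696 m
Δh = 0.0857514 + 0.074907 + 0.06604578 + 0.04497696 = 0.27168114 m ≈ 0.27 m

0.27 m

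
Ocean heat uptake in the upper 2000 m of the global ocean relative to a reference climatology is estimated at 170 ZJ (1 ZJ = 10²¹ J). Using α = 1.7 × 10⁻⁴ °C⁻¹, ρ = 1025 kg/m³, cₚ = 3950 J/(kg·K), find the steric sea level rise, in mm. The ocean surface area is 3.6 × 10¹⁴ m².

Per unit area: Q = 170×10²¹ / (3.6×10¹⁴) ≈ 4.722×10⁸ J/m²
Δh = αQ/(ρcₚ) = 1.7×10⁻⁴ × 4.722×10⁸ / (1025 × 3950) ≈ 0.019827 m

Δh = 20 mm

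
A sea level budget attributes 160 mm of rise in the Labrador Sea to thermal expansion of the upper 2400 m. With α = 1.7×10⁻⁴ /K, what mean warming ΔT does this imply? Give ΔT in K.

ΔT ≈ 0.392 K

ΔT = Δh/(αH) = 0.16 / (1.7×10⁻⁴ × 2400) ≈ 0.3922 K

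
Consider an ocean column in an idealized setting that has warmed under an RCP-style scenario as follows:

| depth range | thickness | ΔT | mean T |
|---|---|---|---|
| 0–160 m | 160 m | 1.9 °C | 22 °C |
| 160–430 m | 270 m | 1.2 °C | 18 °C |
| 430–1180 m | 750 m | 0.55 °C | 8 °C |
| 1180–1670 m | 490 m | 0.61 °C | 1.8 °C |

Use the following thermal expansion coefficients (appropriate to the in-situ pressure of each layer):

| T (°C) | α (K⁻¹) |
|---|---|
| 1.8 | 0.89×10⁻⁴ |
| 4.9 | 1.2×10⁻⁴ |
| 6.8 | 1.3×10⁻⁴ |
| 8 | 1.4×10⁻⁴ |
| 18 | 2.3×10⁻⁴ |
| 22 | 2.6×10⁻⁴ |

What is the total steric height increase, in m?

about 0.24 m

Layer 1 at 22 °C → α = 2.6×10⁻⁴ K⁻¹
Layer 2 at 18 °C → α = 2.3×10⁻⁴ K⁻¹
Layer 3 at 8 °C → α = 1.4×10⁻⁴ K⁻¹
Layer 4 at 1.8 °C → α = 0.89×10⁻⁴ K⁻¹
Layer 1: 1.9 × 160 × 2.6×10⁻⁴ = 0.07904 m
Layer 2: 270 × 1.2 × 2.3×10⁻⁴ = 0.07452 m
1.4×10⁻⁴ × 750 × 0.55 = 0.05775 m
1180–1670 m: 0.89×10⁻⁴ × 490 × 0.61 = 0.0266021 m
Δh = 0.07904 + 0.07452 + 0.05775 + 0.0266021 = 0.2379121 m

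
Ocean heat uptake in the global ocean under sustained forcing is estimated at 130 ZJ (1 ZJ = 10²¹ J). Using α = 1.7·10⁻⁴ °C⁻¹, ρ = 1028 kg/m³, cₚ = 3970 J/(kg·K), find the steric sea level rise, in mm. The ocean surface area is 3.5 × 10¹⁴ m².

Δh = 15 mm

Per unit area: Q = 130×10²¹ / (3.5×10¹⁴) ≈ 3.714×10⁸ J/m²
Δh = αQ/(ρcₚ) = 1.7×10⁻⁴ × 3.714×10⁸ / (1028 × 3970) ≈ 0.015471 m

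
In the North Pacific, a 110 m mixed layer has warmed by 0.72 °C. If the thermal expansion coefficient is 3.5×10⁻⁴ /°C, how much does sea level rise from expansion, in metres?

Δh = αΔT·H = 3.5×10⁻⁴ × 0.72 × 110 = 0.02772 m

0.028 m of thermosteric rise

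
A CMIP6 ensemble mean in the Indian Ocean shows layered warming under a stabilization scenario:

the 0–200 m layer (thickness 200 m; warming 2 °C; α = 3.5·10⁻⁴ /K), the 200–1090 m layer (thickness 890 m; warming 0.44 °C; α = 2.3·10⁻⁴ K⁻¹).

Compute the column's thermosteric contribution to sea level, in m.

Δh ≈ 0.23 m

0–200 m: 3.5×10⁻⁴ × 2 × 200 = 0.14000 m
Layer 2: 0.44 × 2.3×10⁻⁴ × 890 = 0.090068 m
Δh = 0.14000 + 0.090068 = 0.230068 m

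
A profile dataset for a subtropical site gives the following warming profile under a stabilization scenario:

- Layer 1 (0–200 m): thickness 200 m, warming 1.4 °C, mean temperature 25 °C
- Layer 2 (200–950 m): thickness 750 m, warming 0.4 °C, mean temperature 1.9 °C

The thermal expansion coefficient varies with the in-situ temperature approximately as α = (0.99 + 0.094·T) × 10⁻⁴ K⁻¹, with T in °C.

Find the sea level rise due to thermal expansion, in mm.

129 mm

Layer 1: α = (0.99 + 0.094×25)×10⁻⁴ = 3.34×10⁻⁴ K⁻¹
Layer 2: α = (0.99 + 0.094×1.9)×10⁻⁴ = 1.1686×10⁻⁴ K⁻¹
Layer 1: 3.34×10⁻⁴ × 1.4 × 200 = 0.09352 m
0.4 × 750 × 1.1686×10⁻⁴ = 0.035058 m
Δh = 0.09352 + 0.035058 = 0.128578 m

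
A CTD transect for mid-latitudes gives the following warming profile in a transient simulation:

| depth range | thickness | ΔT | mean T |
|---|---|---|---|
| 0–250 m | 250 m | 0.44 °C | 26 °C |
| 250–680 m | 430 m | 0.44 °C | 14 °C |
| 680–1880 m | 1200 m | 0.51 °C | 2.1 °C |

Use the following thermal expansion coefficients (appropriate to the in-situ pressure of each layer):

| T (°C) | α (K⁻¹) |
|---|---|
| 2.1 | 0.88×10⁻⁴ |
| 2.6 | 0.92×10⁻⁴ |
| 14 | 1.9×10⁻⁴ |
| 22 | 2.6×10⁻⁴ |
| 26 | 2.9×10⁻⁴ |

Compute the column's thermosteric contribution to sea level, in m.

0.12 m

Layer 1 at 26 °C → α = 2.9×10⁻⁴ K⁻¹
Layer 2 at 14 °C → α = 1.9×10⁻⁴ K⁻¹
Layer 3 at 2.1 °C → α = 0.88×10⁻⁴ K⁻¹
Layer 1: 2.9×10⁻⁴ × 250 × 0.44 = 0.03190 m
0.44 × 430 × 1.9×10⁻⁴ = 0.035948 m
1200 × 0.51 × 0.88×10⁻⁴ = 0.053856 m
Δh = 0.03190 + 0.035948 + 0.053856 = 0.121704 m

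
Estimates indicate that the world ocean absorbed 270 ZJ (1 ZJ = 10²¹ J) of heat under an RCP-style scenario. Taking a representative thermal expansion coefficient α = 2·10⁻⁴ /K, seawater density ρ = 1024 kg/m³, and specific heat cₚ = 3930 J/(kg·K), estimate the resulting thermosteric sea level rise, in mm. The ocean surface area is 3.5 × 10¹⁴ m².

Per unit area: Q = 270×10²¹ / (3.5×10¹⁴) ≈ 7.714×10⁸ J/m²
Δh = αQ/(ρcₚ) = 2×10⁻⁴ × 7.714×10⁸ / (1024 × 3930) ≈ 0.038337 m

Δh ≈ 38.3 mm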